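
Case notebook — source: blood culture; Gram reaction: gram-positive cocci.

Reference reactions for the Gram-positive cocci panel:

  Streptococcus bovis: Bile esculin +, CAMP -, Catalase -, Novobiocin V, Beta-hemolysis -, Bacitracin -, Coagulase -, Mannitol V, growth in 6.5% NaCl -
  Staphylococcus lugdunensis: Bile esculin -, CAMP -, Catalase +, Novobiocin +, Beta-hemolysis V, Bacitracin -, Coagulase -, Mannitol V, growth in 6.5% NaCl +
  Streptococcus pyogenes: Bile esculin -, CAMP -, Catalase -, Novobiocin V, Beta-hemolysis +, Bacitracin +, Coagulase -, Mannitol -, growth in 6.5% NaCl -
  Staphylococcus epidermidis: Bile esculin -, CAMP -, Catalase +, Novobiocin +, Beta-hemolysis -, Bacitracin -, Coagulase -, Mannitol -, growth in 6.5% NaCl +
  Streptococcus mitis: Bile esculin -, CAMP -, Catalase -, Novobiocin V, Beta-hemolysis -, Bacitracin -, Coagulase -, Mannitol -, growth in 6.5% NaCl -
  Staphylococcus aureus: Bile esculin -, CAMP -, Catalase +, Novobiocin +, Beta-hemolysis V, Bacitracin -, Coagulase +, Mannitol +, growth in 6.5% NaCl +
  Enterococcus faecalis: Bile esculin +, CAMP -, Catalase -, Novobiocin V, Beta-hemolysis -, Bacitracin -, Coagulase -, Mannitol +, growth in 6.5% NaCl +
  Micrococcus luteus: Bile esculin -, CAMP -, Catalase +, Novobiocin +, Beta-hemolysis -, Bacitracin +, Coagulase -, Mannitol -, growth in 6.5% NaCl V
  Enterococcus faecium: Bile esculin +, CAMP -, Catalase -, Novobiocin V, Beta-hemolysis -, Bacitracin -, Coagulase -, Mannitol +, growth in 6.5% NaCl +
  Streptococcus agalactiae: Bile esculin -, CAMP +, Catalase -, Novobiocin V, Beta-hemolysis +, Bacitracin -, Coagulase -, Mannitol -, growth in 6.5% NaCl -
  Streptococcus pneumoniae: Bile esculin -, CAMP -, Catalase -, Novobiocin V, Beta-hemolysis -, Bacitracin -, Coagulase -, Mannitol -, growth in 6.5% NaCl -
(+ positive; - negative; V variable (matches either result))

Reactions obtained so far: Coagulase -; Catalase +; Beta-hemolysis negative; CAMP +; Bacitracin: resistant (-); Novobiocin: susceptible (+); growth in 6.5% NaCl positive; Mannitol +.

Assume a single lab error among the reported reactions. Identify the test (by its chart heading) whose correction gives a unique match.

As reported, no row in the chart matches all 8 reactions.
Reversing Novobiocin → still no organism matches.
Reversing Coagulase → still no organism matches.
Reversing CAMP (to -) → unique match: Staphylococcus lugdunensis.
Reversing Catalase → still no organism matches.
Reversing growth in 6.5% NaCl → still no organism matches.
Reversing Mannitol → still no organism matches.
Reversing Beta-hemolysis → still no organism matches.
Reversing Bacitracin → still no organism matches.

CAMP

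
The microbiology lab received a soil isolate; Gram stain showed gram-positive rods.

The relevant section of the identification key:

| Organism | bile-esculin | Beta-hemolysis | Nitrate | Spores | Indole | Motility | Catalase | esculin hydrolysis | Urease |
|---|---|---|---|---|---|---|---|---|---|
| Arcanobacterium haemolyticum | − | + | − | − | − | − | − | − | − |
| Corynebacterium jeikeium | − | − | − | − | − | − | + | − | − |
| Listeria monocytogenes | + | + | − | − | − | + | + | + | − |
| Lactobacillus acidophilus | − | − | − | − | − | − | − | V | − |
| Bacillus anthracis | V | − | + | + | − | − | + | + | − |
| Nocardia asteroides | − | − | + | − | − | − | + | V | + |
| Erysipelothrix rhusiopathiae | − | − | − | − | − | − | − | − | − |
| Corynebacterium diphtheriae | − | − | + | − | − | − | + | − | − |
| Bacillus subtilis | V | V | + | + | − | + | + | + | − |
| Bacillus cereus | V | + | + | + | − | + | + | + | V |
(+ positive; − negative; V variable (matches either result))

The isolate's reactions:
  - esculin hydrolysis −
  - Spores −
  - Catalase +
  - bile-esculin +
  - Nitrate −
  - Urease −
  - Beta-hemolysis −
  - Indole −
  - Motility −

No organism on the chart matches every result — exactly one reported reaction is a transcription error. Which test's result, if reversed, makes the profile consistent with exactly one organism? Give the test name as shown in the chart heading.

As reported, no row in the chart matches all 9 reactions.
Reversing Urease → still no organism matches.
Reversing Motility → still no organism matches.
Reversing esculin hydrolysis → still no organism matches.
Reversing bile-esculin (to −) → unique match: Corynebacterium jeikeium.
Reversing Beta-hemolysis → still no organism matches.
Reversing Indole → still no organism matches.
Reversing Spores → still no organism matches.
Reversing Catalase → still no organism matches.
Reversing Nitrate → still no organism matches.

bile-esculin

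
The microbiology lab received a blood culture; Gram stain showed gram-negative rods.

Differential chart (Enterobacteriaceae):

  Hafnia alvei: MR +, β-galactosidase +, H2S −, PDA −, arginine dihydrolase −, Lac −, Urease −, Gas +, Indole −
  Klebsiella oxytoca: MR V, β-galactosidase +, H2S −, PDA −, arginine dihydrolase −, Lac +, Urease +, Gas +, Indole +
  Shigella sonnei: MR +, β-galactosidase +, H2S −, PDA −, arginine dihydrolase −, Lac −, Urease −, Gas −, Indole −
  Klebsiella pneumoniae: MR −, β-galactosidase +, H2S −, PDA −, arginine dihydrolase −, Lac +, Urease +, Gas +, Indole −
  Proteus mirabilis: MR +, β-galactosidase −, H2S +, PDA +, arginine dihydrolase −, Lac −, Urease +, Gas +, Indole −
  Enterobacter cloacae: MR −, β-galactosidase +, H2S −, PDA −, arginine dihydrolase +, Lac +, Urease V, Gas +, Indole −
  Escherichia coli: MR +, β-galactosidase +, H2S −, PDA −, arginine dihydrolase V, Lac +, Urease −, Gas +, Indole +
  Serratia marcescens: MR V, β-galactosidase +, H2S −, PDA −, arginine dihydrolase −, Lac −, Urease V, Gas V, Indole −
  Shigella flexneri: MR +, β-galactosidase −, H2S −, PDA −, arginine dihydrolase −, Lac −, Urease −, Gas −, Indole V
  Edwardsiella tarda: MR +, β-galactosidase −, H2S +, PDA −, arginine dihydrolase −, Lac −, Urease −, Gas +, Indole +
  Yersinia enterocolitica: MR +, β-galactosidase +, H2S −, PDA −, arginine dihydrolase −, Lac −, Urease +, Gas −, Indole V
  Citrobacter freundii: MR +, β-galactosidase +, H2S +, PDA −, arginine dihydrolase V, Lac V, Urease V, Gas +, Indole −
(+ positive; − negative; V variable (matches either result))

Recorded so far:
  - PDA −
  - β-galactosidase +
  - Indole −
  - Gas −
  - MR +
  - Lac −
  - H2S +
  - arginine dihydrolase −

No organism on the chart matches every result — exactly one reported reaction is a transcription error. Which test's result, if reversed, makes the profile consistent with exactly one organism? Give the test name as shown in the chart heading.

Gas

As reported, no row in the chart matches all 8 reactions.
Reversing Indole → still no organism matches.
Reversing MR → still no organism matches.
Reversing Lac → still no organism matches.
Reversing Gas (to +) → unique match: Citrobacter freundii.
Reversing arginine dihydrolase → still no organism matches.
Reversing H2S → 3 organisms match (not unique).
Reversing PDA → still no organism matches.
Reversing β-galactosidase → still no organism matches.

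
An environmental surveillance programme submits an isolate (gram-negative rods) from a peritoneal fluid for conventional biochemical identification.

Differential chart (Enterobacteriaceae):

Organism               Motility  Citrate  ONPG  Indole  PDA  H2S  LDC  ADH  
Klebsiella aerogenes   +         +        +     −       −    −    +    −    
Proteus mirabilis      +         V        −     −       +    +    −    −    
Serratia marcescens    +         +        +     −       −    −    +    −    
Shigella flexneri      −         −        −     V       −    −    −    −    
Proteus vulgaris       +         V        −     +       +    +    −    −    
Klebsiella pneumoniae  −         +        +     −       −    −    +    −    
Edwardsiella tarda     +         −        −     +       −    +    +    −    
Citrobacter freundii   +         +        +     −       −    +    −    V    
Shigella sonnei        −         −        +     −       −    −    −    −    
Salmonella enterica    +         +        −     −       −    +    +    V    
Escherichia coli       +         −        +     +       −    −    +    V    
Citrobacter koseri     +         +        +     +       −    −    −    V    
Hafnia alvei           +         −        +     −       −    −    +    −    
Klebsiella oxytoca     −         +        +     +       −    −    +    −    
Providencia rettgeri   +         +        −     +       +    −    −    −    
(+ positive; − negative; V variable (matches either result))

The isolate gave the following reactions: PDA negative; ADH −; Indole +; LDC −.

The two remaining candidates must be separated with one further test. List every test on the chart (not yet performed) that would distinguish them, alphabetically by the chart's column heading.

Citrate, Motility, ONPG

LDC −: excludes 8 organisms — 7 left.
ADH −: all 7 remaining candidates are consistent.
Indole +: excludes Proteus mirabilis, Citrobacter freundii, Shigella sonnei — 4 left.
PDA −: excludes Proteus vulgaris, Providencia rettgeri — 2 left.
Two candidates remain: Citrobacter koseri and Shigella flexneri.
  Motility: Citrobacter koseri +, Shigella flexneri − — discriminates.
  Citrate: Citrobacter koseri +, Shigella flexneri − — discriminates.
  ONPG: Citrobacter koseri +, Shigella flexneri − — discriminates.
  H2S: − vs − — same for both, does not separate.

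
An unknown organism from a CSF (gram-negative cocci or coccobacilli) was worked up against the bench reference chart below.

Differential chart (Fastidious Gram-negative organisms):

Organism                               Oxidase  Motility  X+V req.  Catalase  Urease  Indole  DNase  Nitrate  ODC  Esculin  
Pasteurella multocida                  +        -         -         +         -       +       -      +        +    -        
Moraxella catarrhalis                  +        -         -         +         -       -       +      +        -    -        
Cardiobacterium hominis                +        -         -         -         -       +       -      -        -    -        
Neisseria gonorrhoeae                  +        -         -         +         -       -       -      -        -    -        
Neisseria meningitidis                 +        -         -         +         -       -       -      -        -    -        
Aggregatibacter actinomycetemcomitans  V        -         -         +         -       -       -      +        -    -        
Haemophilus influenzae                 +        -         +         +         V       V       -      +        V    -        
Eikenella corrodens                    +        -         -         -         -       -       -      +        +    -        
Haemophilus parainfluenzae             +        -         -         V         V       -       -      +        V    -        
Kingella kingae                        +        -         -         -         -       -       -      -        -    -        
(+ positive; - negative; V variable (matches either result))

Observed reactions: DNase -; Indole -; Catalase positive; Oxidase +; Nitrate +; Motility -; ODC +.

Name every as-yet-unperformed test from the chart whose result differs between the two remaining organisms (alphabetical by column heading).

X+V req.

Catalase +: excludes Cardiobacterium hominis, Eikenella corrodens, Kingella kingae — 7 left.
Nitrate +: excludes Neisseria gonorrhoeae, Neisseria meningitidis — 5 left.
Indole -: excludes Pasteurella multocida — 4 left.
DNase -: excludes Moraxella catarrhalis — 3 left.
Motility -: all 3 remaining candidates are consistent.
Oxidase +: all 3 remaining candidates are consistent.
ODC +: excludes Aggregatibacter actinomycetemcomitans — 2 left.
Two candidates remain: Haemophilus influenzae and Haemophilus parainfluenzae.
  X+V req.: Haemophilus influenzae +, Haemophilus parainfluenzae - — discriminates.
  Urease: V vs V — variable for at least one, does not separate.
  Esculin: - vs - — same for both, does not separate.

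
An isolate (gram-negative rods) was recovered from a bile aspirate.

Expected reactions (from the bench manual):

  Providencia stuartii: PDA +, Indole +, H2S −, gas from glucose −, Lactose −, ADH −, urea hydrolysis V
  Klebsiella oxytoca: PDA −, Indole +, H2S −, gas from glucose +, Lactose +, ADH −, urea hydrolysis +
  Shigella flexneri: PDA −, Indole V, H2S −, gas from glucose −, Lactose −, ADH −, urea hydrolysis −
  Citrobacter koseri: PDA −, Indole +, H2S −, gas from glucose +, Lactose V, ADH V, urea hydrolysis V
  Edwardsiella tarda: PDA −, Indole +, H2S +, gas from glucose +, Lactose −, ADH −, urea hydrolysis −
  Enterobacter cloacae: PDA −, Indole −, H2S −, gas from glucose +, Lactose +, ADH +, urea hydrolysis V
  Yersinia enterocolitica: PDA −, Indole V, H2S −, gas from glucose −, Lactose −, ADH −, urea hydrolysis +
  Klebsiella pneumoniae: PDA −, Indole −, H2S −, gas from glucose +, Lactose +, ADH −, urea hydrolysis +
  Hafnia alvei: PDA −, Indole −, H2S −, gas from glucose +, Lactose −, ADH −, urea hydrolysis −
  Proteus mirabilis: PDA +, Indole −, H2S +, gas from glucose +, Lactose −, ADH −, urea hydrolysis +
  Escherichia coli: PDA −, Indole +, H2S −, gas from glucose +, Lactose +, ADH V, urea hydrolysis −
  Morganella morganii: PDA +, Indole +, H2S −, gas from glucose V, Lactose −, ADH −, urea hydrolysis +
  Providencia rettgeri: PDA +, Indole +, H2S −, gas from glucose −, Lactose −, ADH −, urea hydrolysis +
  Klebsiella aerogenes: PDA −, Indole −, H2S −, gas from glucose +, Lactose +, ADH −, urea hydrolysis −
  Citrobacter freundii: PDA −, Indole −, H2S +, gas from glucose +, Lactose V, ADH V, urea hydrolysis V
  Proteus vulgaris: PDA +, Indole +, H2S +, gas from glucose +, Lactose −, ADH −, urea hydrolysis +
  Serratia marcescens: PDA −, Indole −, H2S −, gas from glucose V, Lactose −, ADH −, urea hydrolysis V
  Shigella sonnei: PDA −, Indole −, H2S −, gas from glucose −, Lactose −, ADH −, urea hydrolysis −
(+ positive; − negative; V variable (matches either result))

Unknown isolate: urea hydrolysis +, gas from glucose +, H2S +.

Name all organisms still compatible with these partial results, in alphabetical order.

Citrobacter freundii, Proteus mirabilis, Proteus vulgaris

H2S +: excludes 14 organisms — 4 left.
gas from glucose +: all 4 remaining candidates are consistent.
urea hydrolysis +: excludes Edwardsiella tarda — 3 left.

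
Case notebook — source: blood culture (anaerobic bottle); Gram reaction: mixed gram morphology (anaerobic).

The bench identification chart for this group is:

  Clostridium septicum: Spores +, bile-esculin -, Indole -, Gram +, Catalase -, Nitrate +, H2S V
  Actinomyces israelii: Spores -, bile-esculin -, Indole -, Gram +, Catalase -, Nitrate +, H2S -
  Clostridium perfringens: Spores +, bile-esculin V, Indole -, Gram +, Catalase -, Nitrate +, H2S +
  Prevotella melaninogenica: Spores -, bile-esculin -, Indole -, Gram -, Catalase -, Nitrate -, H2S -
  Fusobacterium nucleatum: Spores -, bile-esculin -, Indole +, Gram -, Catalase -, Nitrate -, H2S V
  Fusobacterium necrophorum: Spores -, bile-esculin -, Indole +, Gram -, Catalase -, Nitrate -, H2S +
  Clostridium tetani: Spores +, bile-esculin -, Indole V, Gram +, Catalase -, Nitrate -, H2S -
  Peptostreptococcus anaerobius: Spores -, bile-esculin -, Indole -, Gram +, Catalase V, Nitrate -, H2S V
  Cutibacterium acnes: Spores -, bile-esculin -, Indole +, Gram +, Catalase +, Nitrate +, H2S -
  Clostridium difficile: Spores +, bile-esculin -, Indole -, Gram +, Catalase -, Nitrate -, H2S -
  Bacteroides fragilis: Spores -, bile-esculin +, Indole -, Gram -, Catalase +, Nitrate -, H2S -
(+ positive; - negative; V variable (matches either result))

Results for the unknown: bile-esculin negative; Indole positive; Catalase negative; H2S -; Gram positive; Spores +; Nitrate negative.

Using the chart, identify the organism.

H2S -: excludes Clostridium perfringens, Fusobacterium necrophorum — 9 left.
bile-esculin -: excludes Bacteroides fragilis — 8 left.
Indole +: excludes 5 organisms — 3 left.
Spores +: excludes Fusobacterium nucleatum, Cutibacterium acnes — 1 left.
Nitrate -: the one remaining candidate is consistent.
Catalase -: the one remaining candidate is consistent.
Gram +: the one remaining candidate is consistent.

Clostridium tetani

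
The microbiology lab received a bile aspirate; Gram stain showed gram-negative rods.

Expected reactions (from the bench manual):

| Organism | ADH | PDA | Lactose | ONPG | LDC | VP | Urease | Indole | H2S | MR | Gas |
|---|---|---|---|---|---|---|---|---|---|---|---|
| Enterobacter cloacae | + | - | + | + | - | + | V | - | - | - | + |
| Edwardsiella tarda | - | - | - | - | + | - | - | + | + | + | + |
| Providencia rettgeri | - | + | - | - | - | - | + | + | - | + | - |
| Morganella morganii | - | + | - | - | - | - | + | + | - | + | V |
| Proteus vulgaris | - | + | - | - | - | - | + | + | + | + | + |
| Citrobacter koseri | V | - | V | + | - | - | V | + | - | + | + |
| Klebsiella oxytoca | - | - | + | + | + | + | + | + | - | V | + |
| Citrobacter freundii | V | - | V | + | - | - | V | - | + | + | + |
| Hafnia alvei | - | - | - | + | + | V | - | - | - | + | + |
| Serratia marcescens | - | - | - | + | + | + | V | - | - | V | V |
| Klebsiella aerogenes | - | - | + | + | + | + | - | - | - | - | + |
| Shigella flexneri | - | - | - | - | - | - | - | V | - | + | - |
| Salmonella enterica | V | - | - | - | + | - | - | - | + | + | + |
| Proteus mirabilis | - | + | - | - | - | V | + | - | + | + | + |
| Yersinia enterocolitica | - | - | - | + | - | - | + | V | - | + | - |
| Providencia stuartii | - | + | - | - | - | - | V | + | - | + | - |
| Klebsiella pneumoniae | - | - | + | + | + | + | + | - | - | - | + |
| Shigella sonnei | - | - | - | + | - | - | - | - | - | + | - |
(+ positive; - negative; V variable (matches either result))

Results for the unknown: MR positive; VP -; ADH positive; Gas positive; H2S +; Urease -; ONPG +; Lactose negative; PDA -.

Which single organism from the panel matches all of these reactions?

VP -: excludes 5 organisms — 13 left.
PDA -: excludes 5 organisms — 8 left.
MR +: all 8 remaining candidates are consistent.
Lactose -: all 8 remaining candidates are consistent.
Urease -: excludes Yersinia enterocolitica — 7 left.
ADH +: excludes Edwardsiella tarda, Hafnia alvei, Shigella flexneri, Shigella sonnei — 3 left.
ONPG +: excludes Salmonella enterica — 2 left.
H2S +: excludes Citrobacter koseri — 1 left.
Gas +: the one remaining candidate is consistent.

Citrobacter freundii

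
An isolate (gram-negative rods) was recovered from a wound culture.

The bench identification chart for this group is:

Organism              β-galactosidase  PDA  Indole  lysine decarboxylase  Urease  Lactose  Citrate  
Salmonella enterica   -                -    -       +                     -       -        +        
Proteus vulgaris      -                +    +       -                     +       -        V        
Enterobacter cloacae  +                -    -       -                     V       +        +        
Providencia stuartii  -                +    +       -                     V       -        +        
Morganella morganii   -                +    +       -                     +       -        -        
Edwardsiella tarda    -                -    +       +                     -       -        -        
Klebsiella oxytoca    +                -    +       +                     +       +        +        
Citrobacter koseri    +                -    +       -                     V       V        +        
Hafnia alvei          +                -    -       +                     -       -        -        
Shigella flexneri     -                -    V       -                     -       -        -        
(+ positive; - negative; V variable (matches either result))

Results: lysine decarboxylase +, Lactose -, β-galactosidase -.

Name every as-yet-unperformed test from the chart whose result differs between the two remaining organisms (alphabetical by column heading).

lysine decarboxylase +: excludes 6 organisms — 4 left.
β-galactosidase -: excludes Klebsiella oxytoca, Hafnia alvei — 2 left.
Lactose -: all 2 remaining candidates are consistent.
Two candidates remain: Edwardsiella tarda and Salmonella enterica.
  PDA: - vs - — same for both, does not separate.
  Indole: Edwardsiella tarda +, Salmonella enterica - — discriminates.
  Urease: - vs - — same for both, does not separate.
  Citrate: Edwardsiella tarda -, Salmonella enterica + — discriminates.

Citrate, Indole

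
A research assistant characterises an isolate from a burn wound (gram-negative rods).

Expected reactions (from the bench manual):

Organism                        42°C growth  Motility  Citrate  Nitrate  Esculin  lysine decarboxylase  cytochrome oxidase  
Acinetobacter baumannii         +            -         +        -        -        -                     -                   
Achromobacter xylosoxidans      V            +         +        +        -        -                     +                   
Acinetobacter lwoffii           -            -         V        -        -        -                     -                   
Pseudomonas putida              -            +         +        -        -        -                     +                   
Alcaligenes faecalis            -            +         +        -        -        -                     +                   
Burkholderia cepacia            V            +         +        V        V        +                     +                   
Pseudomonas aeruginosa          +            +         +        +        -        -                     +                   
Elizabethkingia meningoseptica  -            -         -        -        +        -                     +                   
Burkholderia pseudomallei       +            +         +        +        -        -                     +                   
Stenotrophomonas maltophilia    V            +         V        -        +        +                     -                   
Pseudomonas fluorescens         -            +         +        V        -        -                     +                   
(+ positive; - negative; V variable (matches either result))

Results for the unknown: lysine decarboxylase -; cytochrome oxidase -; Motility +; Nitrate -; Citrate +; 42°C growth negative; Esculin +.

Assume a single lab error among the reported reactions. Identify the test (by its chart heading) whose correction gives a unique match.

As reported, no row in the chart matches all 7 reactions.
Reversing 42°C growth → still no organism matches.
Reversing cytochrome oxidase → still no organism matches.
Reversing lysine decarboxylase (to +) → unique match: Stenotrophomonas maltophilia.
Reversing Motility → still no organism matches.
Reversing Citrate → still no organism matches.
Reversing Nitrate → still no organism matches.
Reversing Esculin → still no organism matches.

lysine decarboxylase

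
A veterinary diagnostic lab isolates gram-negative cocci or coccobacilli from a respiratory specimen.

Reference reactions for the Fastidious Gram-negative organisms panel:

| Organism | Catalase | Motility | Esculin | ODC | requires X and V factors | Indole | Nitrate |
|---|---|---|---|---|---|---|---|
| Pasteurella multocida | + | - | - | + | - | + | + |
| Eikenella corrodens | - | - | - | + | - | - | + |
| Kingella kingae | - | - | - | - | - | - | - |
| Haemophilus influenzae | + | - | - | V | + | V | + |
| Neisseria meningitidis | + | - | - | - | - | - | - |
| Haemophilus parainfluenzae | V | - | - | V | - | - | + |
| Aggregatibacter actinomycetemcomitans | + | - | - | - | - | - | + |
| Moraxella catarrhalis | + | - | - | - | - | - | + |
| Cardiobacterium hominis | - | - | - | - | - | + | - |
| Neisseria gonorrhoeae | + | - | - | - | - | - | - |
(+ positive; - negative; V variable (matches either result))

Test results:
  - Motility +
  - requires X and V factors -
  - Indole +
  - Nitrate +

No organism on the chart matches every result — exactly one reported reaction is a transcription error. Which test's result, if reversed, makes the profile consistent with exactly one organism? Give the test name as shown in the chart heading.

As reported, no row in the chart matches all 4 reactions.
Reversing Motility (to -) → unique match: Pasteurella multocida.
Reversing Indole → still no organism matches.
Reversing requires X and V factors → still no organism matches.
Reversing Nitrate → still no organism matches.

Motility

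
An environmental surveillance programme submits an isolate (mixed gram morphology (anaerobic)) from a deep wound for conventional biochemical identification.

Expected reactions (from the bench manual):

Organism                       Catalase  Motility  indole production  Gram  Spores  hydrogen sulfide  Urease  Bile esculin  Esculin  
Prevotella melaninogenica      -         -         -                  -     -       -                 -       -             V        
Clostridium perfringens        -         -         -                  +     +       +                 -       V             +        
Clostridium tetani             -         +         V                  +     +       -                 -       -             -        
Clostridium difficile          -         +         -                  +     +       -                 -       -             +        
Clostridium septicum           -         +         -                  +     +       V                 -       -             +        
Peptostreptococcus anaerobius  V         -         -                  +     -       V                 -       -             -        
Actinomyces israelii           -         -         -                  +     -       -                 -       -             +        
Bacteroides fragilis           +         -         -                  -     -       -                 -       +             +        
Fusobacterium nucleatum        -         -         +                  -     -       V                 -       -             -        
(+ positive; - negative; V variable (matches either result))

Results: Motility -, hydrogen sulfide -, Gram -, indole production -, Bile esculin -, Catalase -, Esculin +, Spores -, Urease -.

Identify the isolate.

Gram -: excludes 6 organisms — 3 left.
indole production -: excludes Fusobacterium nucleatum — 2 left.
hydrogen sulfide -: all 2 remaining candidates are consistent.
Bile esculin -: excludes Bacteroides fragilis — 1 left.
Spores -: the one remaining candidate is consistent.
Esculin +: the one remaining candidate is consistent.
Motility -: the one remaining candidate is consistent.
Catalase -: the one remaining candidate is consistent.
Urease -: the one remaining candidate is consistent.

Prevotella melaninogenica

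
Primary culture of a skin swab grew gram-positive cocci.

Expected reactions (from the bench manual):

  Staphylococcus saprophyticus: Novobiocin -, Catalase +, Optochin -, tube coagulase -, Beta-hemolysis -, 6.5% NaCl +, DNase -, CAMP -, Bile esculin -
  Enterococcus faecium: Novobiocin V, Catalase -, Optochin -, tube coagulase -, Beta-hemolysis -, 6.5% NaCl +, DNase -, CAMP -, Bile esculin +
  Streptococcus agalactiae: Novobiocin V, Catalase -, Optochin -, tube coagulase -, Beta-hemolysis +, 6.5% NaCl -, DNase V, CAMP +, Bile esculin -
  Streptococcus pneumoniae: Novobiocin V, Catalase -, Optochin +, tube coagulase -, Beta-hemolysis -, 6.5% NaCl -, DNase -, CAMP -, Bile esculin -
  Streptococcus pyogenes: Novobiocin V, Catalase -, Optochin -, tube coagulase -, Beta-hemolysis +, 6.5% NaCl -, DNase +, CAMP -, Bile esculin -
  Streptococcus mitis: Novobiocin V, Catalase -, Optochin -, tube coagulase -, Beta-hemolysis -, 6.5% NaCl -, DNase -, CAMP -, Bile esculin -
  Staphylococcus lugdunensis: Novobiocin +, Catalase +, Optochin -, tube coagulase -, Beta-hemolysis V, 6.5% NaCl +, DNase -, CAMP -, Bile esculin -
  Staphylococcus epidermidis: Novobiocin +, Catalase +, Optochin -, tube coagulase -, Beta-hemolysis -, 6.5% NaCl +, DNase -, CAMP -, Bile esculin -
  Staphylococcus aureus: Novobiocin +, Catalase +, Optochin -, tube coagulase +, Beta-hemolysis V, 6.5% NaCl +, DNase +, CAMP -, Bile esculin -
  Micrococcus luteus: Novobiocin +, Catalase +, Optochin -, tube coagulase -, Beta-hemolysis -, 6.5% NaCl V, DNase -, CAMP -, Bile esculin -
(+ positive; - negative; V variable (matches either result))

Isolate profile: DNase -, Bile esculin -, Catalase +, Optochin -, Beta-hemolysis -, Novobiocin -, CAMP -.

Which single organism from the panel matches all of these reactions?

CAMP -: excludes Streptococcus agalactiae — 9 left.
DNase -: excludes Streptococcus pyogenes, Staphylococcus aureus — 7 left.
Optochin -: excludes Streptococcus pneumoniae — 6 left.
Catalase +: excludes Enterococcus faecium, Streptococcus mitis — 4 left.
Novobiocin -: excludes Staphylococcus lugdunensis, Staphylococcus epidermidis, Micrococcus luteus — 1 left.
Beta-hemolysis -: the one remaining candidate is consistent.
Bile esculin -: the one remaining candidate is consistent.

Staphylococcus saprophyticus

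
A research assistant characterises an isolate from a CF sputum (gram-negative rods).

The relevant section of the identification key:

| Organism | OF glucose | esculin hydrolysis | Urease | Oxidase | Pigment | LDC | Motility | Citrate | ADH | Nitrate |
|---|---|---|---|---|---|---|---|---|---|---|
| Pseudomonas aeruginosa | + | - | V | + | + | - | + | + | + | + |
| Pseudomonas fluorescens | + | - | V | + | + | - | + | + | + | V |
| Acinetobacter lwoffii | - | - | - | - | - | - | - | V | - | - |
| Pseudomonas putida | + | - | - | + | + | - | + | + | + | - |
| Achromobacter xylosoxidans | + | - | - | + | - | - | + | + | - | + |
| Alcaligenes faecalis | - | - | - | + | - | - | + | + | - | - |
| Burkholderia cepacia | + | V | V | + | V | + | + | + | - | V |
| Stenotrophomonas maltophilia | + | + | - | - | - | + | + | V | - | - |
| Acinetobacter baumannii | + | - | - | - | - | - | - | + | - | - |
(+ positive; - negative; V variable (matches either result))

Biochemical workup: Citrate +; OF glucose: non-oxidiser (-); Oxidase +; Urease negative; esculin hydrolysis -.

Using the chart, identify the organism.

Alcaligenes faecalis

Oxidase +: excludes Acinetobacter lwoffii, Stenotrophomonas maltophilia, Acinetobacter baumannii — 6 left.
Citrate +: all 6 remaining candidates are consistent.
OF glucose -: excludes 5 organisms — 1 left.
Urease -: the one remaining candidate is consistent.
esculin hydrolysis -: the one remaining candidate is consistent.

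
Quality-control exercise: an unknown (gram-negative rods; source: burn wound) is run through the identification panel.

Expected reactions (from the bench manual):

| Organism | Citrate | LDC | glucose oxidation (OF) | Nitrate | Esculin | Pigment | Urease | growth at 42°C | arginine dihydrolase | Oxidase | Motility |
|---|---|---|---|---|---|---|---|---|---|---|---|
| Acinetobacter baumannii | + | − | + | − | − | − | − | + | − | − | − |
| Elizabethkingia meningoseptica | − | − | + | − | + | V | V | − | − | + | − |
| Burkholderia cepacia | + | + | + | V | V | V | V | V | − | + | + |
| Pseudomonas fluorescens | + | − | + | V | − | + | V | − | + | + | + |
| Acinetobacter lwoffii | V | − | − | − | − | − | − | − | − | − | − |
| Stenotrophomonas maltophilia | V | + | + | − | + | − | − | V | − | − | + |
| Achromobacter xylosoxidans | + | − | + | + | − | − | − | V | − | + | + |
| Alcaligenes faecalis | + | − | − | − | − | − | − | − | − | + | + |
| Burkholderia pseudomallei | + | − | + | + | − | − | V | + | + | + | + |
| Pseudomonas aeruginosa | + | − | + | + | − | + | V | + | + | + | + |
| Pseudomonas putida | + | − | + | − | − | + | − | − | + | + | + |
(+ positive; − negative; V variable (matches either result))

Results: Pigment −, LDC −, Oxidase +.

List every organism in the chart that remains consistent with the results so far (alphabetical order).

Achromobacter xylosoxidans, Alcaligenes faecalis, Burkholderia pseudomallei, Elizabethkingia meningoseptica

LDC −: excludes Burkholderia cepacia, Stenotrophomonas maltophilia — 9 left.
Pigment −: excludes Pseudomonas fluorescens, Pseudomonas aeruginosa, Pseudomonas putida — 6 left.
Oxidase +: excludes Acinetobacter baumannii, Acinetobacter lwoffii — 4 left.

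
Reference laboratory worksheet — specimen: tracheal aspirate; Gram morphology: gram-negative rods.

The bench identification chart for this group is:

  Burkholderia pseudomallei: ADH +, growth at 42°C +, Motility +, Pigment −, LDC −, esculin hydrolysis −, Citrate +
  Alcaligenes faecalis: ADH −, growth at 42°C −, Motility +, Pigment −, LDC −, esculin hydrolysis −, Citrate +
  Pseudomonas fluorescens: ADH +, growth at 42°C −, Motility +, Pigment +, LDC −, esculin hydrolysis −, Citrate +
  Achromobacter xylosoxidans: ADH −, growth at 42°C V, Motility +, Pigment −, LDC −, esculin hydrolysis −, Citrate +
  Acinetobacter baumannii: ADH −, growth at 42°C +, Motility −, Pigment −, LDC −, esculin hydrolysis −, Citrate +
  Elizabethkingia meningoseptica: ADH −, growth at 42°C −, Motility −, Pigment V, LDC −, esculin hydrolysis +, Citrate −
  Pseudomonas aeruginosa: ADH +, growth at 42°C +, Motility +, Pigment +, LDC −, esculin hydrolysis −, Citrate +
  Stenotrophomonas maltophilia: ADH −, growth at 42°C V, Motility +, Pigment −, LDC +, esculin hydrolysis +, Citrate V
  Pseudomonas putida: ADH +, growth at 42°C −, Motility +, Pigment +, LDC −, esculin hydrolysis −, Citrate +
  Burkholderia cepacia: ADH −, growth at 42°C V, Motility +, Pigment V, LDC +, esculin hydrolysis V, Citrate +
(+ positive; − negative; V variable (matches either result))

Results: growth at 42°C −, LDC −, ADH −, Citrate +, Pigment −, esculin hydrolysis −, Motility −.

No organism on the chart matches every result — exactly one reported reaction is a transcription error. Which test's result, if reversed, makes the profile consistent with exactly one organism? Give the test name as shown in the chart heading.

As reported, no row in the chart matches all 7 reactions.
Reversing ADH → still no organism matches.
Reversing esculin hydrolysis → still no organism matches.
Reversing growth at 42°C (to +) → unique match: Acinetobacter baumannii.
Reversing Motility → 2 organisms match (not unique).
Reversing LDC → still no organism matches.
Reversing Citrate → still no organism matches.
Reversing Pigment → still no organism matches.

growth at 42°C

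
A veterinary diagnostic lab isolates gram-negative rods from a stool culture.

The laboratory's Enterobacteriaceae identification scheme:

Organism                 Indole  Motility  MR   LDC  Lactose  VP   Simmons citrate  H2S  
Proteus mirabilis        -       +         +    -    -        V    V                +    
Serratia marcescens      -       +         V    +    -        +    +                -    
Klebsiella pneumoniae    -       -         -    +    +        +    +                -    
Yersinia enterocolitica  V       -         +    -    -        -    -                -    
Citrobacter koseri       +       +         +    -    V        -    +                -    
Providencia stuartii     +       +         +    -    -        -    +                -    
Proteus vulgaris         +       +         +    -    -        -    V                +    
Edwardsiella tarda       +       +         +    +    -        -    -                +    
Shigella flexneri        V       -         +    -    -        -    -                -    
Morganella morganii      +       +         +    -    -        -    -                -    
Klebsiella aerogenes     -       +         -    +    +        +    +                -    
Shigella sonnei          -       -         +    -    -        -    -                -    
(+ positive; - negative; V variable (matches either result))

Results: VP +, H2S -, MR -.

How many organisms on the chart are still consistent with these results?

H2S -: excludes Proteus mirabilis, Proteus vulgaris, Edwardsiella tarda — 9 left.
MR -: excludes 6 organisms — 3 left.
VP +: all 3 remaining candidates are consistent.
Still consistent: Klebsiella aerogenes, Klebsiella pneumoniae, Serratia marcescens.

3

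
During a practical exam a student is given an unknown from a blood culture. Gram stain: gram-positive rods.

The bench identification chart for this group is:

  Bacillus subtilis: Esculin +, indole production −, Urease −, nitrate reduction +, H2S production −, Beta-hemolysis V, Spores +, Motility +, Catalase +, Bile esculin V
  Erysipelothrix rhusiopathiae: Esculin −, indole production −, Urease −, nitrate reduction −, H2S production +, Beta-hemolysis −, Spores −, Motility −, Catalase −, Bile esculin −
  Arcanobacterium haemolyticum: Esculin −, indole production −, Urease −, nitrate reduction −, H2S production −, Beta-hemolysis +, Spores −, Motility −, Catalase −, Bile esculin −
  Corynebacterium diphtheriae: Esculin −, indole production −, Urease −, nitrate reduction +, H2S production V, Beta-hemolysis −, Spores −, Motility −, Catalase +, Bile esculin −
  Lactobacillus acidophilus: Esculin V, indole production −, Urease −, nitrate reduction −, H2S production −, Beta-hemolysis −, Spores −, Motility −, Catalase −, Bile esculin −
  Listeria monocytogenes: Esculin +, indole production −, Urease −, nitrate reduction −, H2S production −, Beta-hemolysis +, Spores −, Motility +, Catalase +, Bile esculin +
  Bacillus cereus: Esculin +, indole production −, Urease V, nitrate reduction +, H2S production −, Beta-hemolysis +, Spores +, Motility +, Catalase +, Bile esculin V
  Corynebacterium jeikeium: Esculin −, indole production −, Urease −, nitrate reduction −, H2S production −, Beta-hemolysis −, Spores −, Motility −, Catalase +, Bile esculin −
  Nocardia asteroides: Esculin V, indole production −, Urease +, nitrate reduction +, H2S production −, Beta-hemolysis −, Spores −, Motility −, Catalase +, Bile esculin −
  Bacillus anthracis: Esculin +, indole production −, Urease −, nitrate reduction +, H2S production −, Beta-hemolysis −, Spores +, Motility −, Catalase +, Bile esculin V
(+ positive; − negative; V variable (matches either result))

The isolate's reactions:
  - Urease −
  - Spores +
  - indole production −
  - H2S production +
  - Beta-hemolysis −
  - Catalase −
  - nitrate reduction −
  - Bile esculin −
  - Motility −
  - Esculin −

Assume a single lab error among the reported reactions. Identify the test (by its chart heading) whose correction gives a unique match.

Spores

As reported, no row in the chart matches all 10 reactions.
Reversing Esculin → still no organism matches.
Reversing Spores (to −) → unique match: Erysipelothrix rhusiopathiae.
Reversing indole production → still no organism matches.
Reversing Beta-hemolysis → still no organism matches.
Reversing Urease → still no organism matches.
Reversing nitrate reduction → still no organism matches.
Reversing H2S production → still no organism matches.
Reversing Bile esculin → still no organism matches.
Reversing Catalase → still no organism matches.
Reversing Motility → still no organism matches.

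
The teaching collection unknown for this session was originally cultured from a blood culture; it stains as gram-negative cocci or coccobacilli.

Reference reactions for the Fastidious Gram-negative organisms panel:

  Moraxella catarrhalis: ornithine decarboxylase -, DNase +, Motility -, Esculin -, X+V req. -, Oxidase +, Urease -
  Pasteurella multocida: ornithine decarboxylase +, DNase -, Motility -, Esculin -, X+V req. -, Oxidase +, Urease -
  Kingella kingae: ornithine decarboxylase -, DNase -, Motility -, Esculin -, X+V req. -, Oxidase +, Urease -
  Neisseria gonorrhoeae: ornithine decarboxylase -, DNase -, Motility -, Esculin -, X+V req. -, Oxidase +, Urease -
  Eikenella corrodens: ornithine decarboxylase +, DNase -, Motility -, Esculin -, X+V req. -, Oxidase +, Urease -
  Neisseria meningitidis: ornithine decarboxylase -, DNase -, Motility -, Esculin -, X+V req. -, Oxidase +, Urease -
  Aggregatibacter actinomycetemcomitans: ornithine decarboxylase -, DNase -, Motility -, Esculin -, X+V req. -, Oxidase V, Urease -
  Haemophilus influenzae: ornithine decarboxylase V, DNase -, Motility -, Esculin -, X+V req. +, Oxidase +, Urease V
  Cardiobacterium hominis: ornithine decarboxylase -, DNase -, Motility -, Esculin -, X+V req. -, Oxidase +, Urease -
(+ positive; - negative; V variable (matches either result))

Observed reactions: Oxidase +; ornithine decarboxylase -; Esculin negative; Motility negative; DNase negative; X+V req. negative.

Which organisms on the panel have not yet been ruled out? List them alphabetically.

Motility -: all 9 remaining candidates are consistent.
Esculin -: all 9 remaining candidates are consistent.
ornithine decarboxylase -: excludes Pasteurella multocida, Eikenella corrodens — 7 left.
Oxidase +: all 7 remaining candidates are consistent.
DNase -: excludes Moraxella catarrhalis — 6 left.
X+V req. -: excludes Haemophilus influenzae — 5 left.

Aggregatibacter actinomycetemcomitans, Cardiobacterium hominis, Kingella kingae, Neisseria gonorrhoeae, Neisseria meningitidis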